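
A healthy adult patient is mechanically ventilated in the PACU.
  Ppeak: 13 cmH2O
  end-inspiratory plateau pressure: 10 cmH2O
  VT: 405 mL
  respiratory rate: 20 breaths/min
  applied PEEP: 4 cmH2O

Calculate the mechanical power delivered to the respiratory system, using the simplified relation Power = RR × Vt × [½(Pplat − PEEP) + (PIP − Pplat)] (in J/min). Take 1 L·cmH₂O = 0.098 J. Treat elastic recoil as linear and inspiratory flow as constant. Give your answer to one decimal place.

Per-breath work = Vt × [½(Pplat−PEEP) + (PIP−Pplat)] = 0.405 × [0.5×6.0 + 3.0] = 0.405 × 6.0 = 2.43 L·cmH2O.
Power = 20 × 2.43 = 48.6 L·cmH2O/min.
× 0.098 J/(L·cmH2O) → 4.763 J/min.

4.8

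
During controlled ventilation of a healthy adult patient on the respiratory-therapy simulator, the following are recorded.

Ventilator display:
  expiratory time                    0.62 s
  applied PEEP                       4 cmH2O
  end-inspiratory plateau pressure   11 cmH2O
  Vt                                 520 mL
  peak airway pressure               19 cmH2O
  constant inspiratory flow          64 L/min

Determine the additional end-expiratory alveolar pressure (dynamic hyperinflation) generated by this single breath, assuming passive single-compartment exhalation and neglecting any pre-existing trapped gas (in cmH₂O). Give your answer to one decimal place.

Flow: 64 L/min ÷ 60 = 1.0667 L/s.
R = (PIP − Pplat)/V̇ = (19 − 11) / 1.0667 = 8.0/1.0667 = 7.5 cmH2O·s/L.
C = Vt/(Pplat − PEEP) = 520.0 / (11 − 4) = 520.0/7.0 = 74.286 mL/cmH2O.
τ = R × C = 7.5 × 0.07429 L/cmH2O = 0.5572 s.
Fraction remaining = e^(−Te/τ) = e^(−0.62/0.5572) = 0.3287; trapped volume = 520.0 × 0.3287 = 170.92 mL.
Additional alveolar pressure from trapping ≈ V_trapped / C = 170.92 / 74.286 = 2.301 cmH2O.

2.3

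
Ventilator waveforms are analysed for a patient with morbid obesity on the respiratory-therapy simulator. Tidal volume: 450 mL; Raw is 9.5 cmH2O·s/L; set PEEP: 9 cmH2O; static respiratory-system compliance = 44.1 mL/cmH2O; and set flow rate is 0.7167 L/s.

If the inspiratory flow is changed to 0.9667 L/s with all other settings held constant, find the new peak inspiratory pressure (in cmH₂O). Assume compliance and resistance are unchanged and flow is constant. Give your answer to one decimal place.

PIP = Vt/C + R·V̇ + PEEP (constant-flow equation of motion).
Only the resistive term changes: ΔPIP = R × ΔV̇ = 9.5 × (0.9667 − 0.7167) = 9.5 × 0.25 = 2.375 cmH2O.
Original PIP = 450/44.1 + 9.5×0.7167 + 9 = 26.013 cmH2O; new PIP = 26.013 + (2.375) = 28.388 cmH2O.

28.4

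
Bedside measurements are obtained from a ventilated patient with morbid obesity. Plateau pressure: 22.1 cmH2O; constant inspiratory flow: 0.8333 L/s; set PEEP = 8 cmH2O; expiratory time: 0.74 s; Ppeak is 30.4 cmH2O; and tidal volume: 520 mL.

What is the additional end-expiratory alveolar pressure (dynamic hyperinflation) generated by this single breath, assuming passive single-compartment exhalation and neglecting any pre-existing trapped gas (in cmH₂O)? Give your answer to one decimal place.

1.9

R = (PIP − Pplat)/V̇ = (30.4 − 22.1) / 0.8333 = 8.3/0.8333 = 9.96 cmH2O·s/L.
C = Vt/(Pplat − PEEP) = 520.0 / (22.1 − 8) = 520.0/14.1 = 36.879 mL/cmH2O.
τ = R × C = 9.96 × 0.03688 L/cmH2O = 0.3673 s.
Fraction remaining = e^(−Te/τ) = e^(−0.74/0.3673) = 0.1334; trapped volume = 520.0 × 0.1334 = 69.368 mL.
Additional alveolar pressure from trapping ≈ V_trapped / C = 69.368 / 36.879 = 1.881 cmH2O.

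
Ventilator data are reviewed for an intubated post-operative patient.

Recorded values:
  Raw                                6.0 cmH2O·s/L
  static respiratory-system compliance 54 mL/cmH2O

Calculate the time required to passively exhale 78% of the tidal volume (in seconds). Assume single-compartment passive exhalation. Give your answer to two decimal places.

τ = R × C = 6.0 × 54 mL/cmH2O = 6.0 × 0.054 L/cmH2O = 0.324 s.
Exhaled fraction f = 1 − e^(−t/τ) → t = −τ·ln(1 − f) = −0.324·ln(0.22) = 0.4906 s.

0.49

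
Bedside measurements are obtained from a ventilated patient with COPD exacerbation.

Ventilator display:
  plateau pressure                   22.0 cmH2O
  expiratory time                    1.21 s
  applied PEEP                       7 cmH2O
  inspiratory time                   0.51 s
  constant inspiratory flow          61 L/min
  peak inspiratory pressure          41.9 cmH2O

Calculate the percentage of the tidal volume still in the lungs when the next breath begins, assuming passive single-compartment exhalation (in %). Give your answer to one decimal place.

Flow: 61 L/min ÷ 60 = 1.0167 L/s.
Vt = flow × Ti = 1.0167 L/s × 0.51 s × 1000 mL/L = 518.52 mL.
R = (PIP − Pplat)/V̇ = (41.9 − 22.0) / 1.0167 = 19.9/1.0167 = 19.573 cmH2O·s/L.
C = Vt/(Pplat − PEEP) = 518.52 / (22.0 − 7) = 518.52/15.0 = 34.568 mL/cmH2O.
τ = R × C = 19.573 × 0.03457 L/cmH2O = 0.6766 s.
Fraction remaining at end-expiration = e^(−Te/τ) = e^(−1.21/0.6766) = 0.1672 → 16.72%.

16.7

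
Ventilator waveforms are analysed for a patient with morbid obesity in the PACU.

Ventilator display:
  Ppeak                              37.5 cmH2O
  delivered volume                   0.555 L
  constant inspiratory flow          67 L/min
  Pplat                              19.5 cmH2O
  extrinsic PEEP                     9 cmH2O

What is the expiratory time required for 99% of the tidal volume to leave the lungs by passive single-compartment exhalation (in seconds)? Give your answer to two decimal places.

Flow: 67 L/min ÷ 60 = 1.1167 L/s.
R = (PIP − Pplat)/V̇ = (37.5 − 19.5) / 1.1167 = 18.0/1.1167 = 16.119 cmH2O·s/L.
C = Vt/(Pplat − PEEP) = 555.0 / (19.5 − 9) = 555.0/10.5 = 52.857 mL/cmH2O.
τ = R × C = 16.119 × 0.05286 L/cmH2O = 0.8521 s.
t = −τ·ln(1 − 0.99) = −0.8521·ln(0.01) = 3.924 s.

3.92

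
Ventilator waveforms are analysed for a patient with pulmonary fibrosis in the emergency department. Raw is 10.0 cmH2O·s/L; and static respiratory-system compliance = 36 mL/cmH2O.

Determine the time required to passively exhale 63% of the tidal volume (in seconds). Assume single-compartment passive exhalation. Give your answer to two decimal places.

0.36

τ = R × C = 10.0 × 36 mL/cmH2O = 10.0 × 0.036 L/cmH2O = 0.36 s.
Exhaled fraction f = 1 − e^(−t/τ) → t = −τ·ln(1 − f) = −0.36·ln(0.37) = 0.3579 s.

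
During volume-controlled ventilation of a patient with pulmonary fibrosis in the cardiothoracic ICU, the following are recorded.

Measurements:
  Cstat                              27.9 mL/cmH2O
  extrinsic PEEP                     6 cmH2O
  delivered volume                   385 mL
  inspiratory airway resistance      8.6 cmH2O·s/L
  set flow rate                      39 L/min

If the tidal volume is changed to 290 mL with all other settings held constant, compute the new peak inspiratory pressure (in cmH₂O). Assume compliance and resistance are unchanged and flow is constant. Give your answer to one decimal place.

22.0

Flow: 39 L/min ÷ 60 = 0.65 L/s.
PIP = Vt/C + R·V̇ + PEEP (constant-flow equation of motion).
Only the elastic term changes: ΔPIP = ΔVt / C = (290 − 385) / 27.9 = -3.405 cmH2O.
Original PIP = 385/27.9 + 8.6×0.65 + 6 = 25.389 cmH2O; new PIP = 25.389 + (-3.405) = 21.984 cmH2O.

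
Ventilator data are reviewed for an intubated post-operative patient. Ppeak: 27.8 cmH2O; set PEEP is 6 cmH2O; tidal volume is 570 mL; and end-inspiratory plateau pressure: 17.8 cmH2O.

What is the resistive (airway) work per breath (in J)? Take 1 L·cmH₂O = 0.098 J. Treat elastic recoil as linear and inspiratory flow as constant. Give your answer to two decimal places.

With constant inspiratory flow the resistive pressure is constant at PIP − Pplat = 27.8 − 17.8 = 10.0 cmH2O, so resistive work = 10.0 × 0.570 = 5.7 L·cmH2O.
× 0.098 J/(L·cmH2O) → 0.5586 J.

0.56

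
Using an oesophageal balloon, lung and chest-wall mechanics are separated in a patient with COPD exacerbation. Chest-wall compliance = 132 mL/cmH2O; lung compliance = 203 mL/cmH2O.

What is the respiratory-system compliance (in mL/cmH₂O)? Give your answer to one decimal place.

80.0

Lung and chest wall are elastances in series: 1/Crs = 1/CL + 1/Ccw.
1/Crs = 1/203 + 1/132 = 0.0125.
Crs = 80.0 mL/cmH2O.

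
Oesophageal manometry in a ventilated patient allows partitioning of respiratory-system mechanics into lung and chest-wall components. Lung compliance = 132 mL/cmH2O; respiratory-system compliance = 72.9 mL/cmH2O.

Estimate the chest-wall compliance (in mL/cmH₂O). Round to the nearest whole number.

163

1/Ccw = 1/Crs − 1/CL.
1/Ccw = 1/72.9 − 1/132 = 0.006142.
Ccw = 162.81 mL/cmH2O.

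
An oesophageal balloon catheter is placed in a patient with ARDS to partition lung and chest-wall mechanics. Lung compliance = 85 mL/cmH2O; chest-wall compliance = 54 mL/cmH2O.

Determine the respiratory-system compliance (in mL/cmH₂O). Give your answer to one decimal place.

33.0

Lung and chest wall are elastances in series: 1/Crs = 1/CL + 1/Ccw.
1/Crs = 1/85 + 1/54 = 0.03028.
Crs = 33.025 mL/cmH2O.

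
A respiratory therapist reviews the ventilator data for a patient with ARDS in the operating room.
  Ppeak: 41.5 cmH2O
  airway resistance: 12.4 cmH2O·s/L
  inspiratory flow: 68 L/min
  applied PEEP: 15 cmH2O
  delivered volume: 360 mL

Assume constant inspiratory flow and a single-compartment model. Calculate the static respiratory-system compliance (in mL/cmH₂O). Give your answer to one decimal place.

28.9

Flow: 68 L/min ÷ 60 = 1.1333 L/s.
Equation of motion (constant flow): PIP = Vt/C + R·V̇ + PEEP.
Vt/C = PIP − R·V̇ − PEEP = 41.5 − 12.4×1.1333 − 15 = 41.5 − 14.053 − 15 = 12.447 cmH2O.
C = Vt / 12.447 = 360 / 12.447 = 28.923 mL/cmH2O.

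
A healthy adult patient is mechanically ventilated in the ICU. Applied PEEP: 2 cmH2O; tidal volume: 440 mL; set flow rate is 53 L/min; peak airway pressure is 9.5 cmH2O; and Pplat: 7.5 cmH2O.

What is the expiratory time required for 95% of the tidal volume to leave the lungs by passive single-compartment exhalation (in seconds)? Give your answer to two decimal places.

Flow: 53 L/min ÷ 60 = 0.8833 L/s.
R = (PIP − Pplat)/V̇ = (9.5 − 7.5) / 0.8833 = 2.0/0.8833 = 2.264 cmH2O·s/L.
C = Vt/(Pplat − PEEP) = 440.0 / (7.5 − 2) = 440.0/5.5 = 80.0 mL/cmH2O.
τ = R × C = 2.264 × 0.08 L/cmH2O = 0.1811 s.
t = −τ·ln(1 − 0.95) = −0.1811·ln(0.05) = 0.5425 s.

0.54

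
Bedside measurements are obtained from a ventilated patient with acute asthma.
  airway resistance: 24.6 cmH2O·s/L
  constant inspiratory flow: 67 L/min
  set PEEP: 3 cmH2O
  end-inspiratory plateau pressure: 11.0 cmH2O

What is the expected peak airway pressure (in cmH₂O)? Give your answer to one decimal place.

Flow: 67 L/min ÷ 60 = 1.1167 L/s.
PIP = Pplat + Raw × flow = 11.0 + 24.6 × 1.1167 = 11.0 + 27.471 = 38.471 cmH2O.

38.5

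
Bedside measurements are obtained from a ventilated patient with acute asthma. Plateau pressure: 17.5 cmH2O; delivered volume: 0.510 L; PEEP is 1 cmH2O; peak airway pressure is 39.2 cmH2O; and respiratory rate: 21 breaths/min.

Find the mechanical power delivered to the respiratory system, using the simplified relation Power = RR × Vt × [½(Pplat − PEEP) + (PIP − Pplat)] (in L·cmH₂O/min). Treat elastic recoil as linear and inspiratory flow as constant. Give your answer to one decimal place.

Per-breath work = Vt × [½(Pplat−PEEP) + (PIP−Pplat)] = 0.510 × [0.5×16.5 + 21.7] = 0.510 × 29.95 = 15.275 L·cmH2O.
Power = 21 × 15.275 = 320.78 L·cmH2O/min.

320.8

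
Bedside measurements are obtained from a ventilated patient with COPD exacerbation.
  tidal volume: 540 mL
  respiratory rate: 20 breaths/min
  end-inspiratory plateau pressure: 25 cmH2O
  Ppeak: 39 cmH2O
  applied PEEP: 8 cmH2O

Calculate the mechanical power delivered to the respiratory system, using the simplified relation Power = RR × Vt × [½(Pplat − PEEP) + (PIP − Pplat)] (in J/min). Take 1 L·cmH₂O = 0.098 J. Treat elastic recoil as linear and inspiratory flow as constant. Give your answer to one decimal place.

23.8

Per-breath work = Vt × [½(Pplat−PEEP) + (PIP−Pplat)] = 0.540 × [0.5×17.0 + 14.0] = 0.540 × 22.5 = 12.15 L·cmH2O.
Power = 20 × 12.15 = 243.0 L·cmH2O/min.
× 0.098 J/(L·cmH2O) → 23.814 J/min.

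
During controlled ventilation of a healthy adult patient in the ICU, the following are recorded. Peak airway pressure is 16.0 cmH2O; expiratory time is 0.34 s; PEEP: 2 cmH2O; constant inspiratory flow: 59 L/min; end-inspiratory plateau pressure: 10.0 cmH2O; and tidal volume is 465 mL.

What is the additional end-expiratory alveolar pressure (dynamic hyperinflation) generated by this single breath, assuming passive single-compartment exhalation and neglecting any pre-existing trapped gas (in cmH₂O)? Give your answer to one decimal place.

Flow: 59 L/min ÷ 60 = 0.9833 L/s.
R = (PIP − Pplat)/V̇ = (16.0 − 10.0) / 0.9833 = 6.0/0.9833 = 6.102 cmH2O·s/L.
C = Vt/(Pplat − PEEP) = 465.0 / (10.0 − 2) = 465.0/8.0 = 58.125 mL/cmH2O.
τ = R × C = 6.102 × 0.05813 L/cmH2O = 0.3547 s.
Fraction remaining = e^(−Te/τ) = e^(−0.34/0.3547) = 0.3834; trapped volume = 465.0 × 0.3834 = 178.28 mL.
Additional alveolar pressure from trapping ≈ V_trapped / C = 178.28 / 58.125 = 3.067 cmH2O.

3.1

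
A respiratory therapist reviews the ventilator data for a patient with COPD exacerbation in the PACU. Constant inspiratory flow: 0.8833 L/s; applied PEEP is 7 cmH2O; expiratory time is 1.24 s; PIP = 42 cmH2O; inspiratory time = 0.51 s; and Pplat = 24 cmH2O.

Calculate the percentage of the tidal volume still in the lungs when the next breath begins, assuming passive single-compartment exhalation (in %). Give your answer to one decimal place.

10.1

Vt = flow × Ti = 0.8833 L/s × 0.51 s × 1000 mL/L = 450.48 mL.
R = (PIP − Pplat)/V̇ = (42 − 24) / 0.8833 = 18.0/0.8833 = 20.378 cmH2O·s/L.
C = Vt/(Pplat − PEEP) = 450.48 / (24 − 7) = 450.48/17.0 = 26.499 mL/cmH2O.
τ = R × C = 20.378 × 0.0265 L/cmH2O = 0.54 s.
Fraction remaining at end-expiration = e^(−Te/τ) = e^(−1.24/0.54) = 0.1006 → 10.06%.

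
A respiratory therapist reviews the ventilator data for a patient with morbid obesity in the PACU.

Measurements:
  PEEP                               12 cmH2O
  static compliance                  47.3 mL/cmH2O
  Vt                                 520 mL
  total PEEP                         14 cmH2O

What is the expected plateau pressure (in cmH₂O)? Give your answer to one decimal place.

End-expiratory occlusion gives total PEEP = 14 cmH2O (intrinsic PEEP = 14 − 12 = 2). Use total PEEP for the elastic gradient.
Pplat = PEEPtotal + Vt / Cstat = 14 + 520 / 47.3 = 14 + 10.994 = 24.994 cmH2O.

25.0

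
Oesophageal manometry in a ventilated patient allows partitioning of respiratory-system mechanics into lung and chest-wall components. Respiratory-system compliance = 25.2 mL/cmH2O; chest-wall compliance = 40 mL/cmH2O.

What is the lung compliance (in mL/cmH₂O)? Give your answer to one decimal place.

1/CL = 1/Crs − 1/Ccw.
1/CL = 1/25.2 − 1/40 = 0.01468.
CL = 68.12 mL/cmH2O.

68.1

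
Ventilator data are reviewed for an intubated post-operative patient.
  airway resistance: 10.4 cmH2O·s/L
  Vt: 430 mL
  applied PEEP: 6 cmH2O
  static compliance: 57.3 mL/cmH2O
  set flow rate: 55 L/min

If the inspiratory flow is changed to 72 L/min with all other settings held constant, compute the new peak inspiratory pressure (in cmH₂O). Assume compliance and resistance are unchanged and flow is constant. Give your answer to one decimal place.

26.0

Flow: 55 L/min ÷ 60 = 0.9167 L/s.
New flow: 72 L/min ÷ 60 = 1.2 L/s.
PIP = Vt/C + R·V̇ + PEEP (constant-flow equation of motion).
Only the resistive term changes: ΔPIP = R × ΔV̇ = 10.4 × (1.2 − 0.9167) = 10.4 × 0.2833 = 2.946 cmH2O.
Original PIP = 430/57.3 + 10.4×0.9167 + 6 = 23.038 cmH2O; new PIP = 23.038 + (2.946) = 25.984 cmH2O.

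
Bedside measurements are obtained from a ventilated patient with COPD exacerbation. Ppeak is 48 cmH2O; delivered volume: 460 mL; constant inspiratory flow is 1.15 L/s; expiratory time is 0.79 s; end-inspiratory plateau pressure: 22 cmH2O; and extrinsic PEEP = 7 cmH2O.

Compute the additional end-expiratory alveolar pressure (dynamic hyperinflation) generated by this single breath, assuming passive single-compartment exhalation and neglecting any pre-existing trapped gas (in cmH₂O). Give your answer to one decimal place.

R = (PIP − Pplat)/V̇ = (48 − 22) / 1.15 = 26.0/1.15 = 22.609 cmH2O·s/L.
C = Vt/(Pplat − PEEP) = 460.0 / (22 − 7) = 460.0/15.0 = 30.667 mL/cmH2O.
τ = R × C = 22.609 × 0.03067 L/cmH2O = 0.6934 s.
Fraction remaining = e^(−Te/τ) = e^(−0.79/0.6934) = 0.32; trapped volume = 460.0 × 0.32 = 147.2 mL.
Additional alveolar pressure from trapping ≈ V_trapped / C = 147.2 / 30.667 = 4.8 cmH2O.

4.8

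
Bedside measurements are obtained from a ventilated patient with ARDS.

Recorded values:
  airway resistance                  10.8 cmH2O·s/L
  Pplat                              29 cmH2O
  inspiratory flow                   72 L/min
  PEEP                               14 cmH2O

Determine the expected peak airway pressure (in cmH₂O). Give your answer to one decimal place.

42.0

Flow: 72 L/min ÷ 60 = 1.2 L/s.
PIP = Pplat + Raw × flow = 29 + 10.8 × 1.2 = 29 + 12.96 = 41.96 cmH2O.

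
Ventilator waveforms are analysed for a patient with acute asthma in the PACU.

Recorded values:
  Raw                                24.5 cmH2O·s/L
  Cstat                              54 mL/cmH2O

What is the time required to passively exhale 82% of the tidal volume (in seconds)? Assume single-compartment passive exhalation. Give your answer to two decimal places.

τ = R × C = 24.5 × 54 mL/cmH2O = 24.5 × 0.054 L/cmH2O = 1.323 s.
Exhaled fraction f = 1 − e^(−t/τ) → t = −τ·ln(1 − f) = −1.323·ln(0.18) = 2.269 s.

2.27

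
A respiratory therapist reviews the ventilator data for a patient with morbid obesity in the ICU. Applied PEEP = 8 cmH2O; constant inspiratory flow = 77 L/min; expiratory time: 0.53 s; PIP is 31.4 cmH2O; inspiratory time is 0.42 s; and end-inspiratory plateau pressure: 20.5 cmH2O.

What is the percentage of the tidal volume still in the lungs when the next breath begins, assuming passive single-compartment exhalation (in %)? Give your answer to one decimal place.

23.5

Flow: 77 L/min ÷ 60 = 1.2833 L/s.
Vt = flow × Ti = 1.2833 L/s × 0.42 s × 1000 mL/L = 538.99 mL.
R = (PIP − Pplat)/V̇ = (31.4 − 20.5) / 1.2833 = 10.9/1.2833 = 8.494 cmH2O·s/L.
C = Vt/(Pplat − PEEP) = 538.99 / (20.5 − 8) = 538.99/12.5 = 43.119 mL/cmH2O.
τ = R × C = 8.494 × 0.04312 L/cmH2O = 0.3663 s.
Fraction remaining at end-expiration = e^(−Te/τ) = e^(−0.53/0.3663) = 0.2353 → 23.53%.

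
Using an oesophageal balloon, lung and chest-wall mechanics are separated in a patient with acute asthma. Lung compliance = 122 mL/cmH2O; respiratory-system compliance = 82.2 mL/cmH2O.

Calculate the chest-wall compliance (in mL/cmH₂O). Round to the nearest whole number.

252

1/Ccw = 1/Crs − 1/CL.
1/Ccw = 1/82.2 − 1/122 = 0.003969.
Ccw = 251.95 mL/cmH2O.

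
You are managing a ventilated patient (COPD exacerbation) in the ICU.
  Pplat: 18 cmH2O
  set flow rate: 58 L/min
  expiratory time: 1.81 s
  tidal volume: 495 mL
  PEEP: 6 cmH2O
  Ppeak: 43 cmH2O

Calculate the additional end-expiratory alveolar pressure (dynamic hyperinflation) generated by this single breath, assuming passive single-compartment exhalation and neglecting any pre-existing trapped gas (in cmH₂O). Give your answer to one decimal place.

Flow: 58 L/min ÷ 60 = 0.9667 L/s.
R = (PIP − Pplat)/V̇ = (43 − 18) / 0.9667 = 25.0/0.9667 = 25.861 cmH2O·s/L.
C = Vt/(Pplat − PEEP) = 495.0 / (18 − 6) = 495.0/12.0 = 41.25 mL/cmH2O.
τ = R × C = 25.861 × 0.04125 L/cmH2O = 1.067 s.
Fraction remaining = e^(−Te/τ) = e^(−1.81/1.067) = 0.1834; trapped volume = 495.0 × 0.1834 = 90.783 mL.
Additional alveolar pressure from trapping ≈ V_trapped / C = 90.783 / 41.25 = 2.201 cmH2O.

2.2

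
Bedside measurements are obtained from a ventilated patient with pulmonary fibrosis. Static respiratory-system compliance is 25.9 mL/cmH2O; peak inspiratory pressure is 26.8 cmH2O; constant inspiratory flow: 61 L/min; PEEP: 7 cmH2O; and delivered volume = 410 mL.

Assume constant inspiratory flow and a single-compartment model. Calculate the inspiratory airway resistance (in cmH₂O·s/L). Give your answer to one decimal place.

Flow: 61 L/min ÷ 60 = 1.0167 L/s.
Equation of motion (constant flow): PIP = Vt/C + R·V̇ + PEEP.
R·V̇ = PIP − Vt/C − PEEP = 26.8 − 410/25.9 − 7 = 26.8 − 15.83 − 7 = 3.97 cmH2O.
R = 3.97 / 1.0167 = 3.905 cmH2O·s/L.

3.9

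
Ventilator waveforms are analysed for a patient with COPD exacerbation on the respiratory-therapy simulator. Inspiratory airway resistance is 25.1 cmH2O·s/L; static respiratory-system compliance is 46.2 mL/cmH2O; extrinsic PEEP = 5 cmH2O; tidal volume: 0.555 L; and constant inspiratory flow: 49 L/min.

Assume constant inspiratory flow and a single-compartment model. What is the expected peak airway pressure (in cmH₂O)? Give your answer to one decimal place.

Flow: 49 L/min ÷ 60 = 0.8167 L/s.
Equation of motion (constant flow): PIP = Vt/C + R·V̇ + PEEP.
PIP = 555/46.2 + 25.1×0.8167 + 5 = 12.013 + 20.499 + 5 = 37.512 cmH2O.

37.5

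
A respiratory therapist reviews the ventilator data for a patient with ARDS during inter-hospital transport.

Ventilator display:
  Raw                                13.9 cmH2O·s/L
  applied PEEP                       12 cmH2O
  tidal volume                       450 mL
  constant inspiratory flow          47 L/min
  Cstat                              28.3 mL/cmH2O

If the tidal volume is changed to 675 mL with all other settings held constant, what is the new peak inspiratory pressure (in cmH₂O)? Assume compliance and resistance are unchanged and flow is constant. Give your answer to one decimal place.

Flow: 47 L/min ÷ 60 = 0.7833 L/s.
PIP = Vt/C + R·V̇ + PEEP (constant-flow equation of motion).
Only the elastic term changes: ΔPIP = ΔVt / C = (675 − 450) / 28.3 = 7.951 cmH2O.
Original PIP = 450/28.3 + 13.9×0.7833 + 12 = 38.789 cmH2O; new PIP = 38.789 + (7.951) = 46.74 cmH2O.

46.7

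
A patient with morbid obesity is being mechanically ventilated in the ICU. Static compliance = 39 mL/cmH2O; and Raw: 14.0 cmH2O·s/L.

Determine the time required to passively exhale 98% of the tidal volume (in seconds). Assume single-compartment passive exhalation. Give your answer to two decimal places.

τ = R × C = 14.0 × 39 mL/cmH2O = 14.0 × 0.039 L/cmH2O = 0.546 s.
Exhaled fraction f = 1 − e^(−t/τ) → t = −τ·ln(1 − f) = −0.546·ln(0.02) = 2.136 s.

2.14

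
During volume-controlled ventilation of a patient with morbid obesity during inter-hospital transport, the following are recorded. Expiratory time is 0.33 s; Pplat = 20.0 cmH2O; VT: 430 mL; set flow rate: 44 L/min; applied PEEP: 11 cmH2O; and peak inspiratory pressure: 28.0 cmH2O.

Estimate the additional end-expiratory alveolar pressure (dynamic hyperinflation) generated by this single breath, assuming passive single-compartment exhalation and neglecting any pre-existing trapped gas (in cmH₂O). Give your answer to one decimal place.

4.8

Flow: 44 L/min ÷ 60 = 0.7333 L/s.
R = (PIP − Pplat)/V̇ = (28.0 − 20.0) / 0.7333 = 8.0/0.7333 = 10.91 cmH2O·s/L.
C = Vt/(Pplat − PEEP) = 430.0 / (20.0 − 11) = 430.0/9.0 = 47.778 mL/cmH2O.
τ = R × C = 10.91 × 0.04778 L/cmH2O = 0.5213 s.
Fraction remaining = e^(−Te/τ) = e^(−0.33/0.5213) = 0.531; trapped volume = 430.0 × 0.531 = 228.33 mL.
Additional alveolar pressure from trapping ≈ V_trapped / C = 228.33 / 47.778 = 4.779 cmH2O.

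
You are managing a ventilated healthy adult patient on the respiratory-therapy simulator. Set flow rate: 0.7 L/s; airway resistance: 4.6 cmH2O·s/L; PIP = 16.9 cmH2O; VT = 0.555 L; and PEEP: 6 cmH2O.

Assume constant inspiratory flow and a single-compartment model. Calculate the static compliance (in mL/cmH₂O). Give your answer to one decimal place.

Equation of motion (constant flow): PIP = Vt/C + R·V̇ + PEEP.
Vt/C = PIP − R·V̇ − PEEP = 16.9 − 4.6×0.7 − 6 = 16.9 − 3.22 − 6 = 7.68 cmH2O.
C = Vt / 7.68 = 555 / 7.68 = 72.266 mL/cmH2O.

72.3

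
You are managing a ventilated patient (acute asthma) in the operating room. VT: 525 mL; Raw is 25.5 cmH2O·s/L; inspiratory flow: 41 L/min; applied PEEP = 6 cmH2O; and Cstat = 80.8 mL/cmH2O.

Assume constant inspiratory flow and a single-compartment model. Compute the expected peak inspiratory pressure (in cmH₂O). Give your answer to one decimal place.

29.9

Flow: 41 L/min ÷ 60 = 0.6833 L/s.
Equation of motion (constant flow): PIP = Vt/C + R·V̇ + PEEP.
PIP = 525/80.8 + 25.5×0.6833 + 6 = 6.498 + 17.424 + 6 = 29.922 cmH2O.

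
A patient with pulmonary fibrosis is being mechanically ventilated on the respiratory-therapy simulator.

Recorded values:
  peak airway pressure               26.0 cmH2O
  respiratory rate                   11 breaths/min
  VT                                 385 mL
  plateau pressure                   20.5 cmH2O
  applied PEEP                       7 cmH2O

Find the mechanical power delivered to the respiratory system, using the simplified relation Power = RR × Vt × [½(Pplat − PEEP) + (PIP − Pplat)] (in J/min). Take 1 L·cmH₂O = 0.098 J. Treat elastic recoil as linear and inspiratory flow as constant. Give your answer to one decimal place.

5.1

Per-breath work = Vt × [½(Pplat−PEEP) + (PIP−Pplat)] = 0.385 × [0.5×13.5 + 5.5] = 0.385 × 12.25 = 4.716 L·cmH2O.
Power = 11 × 4.716 = 51.876 L·cmH2O/min.
× 0.098 J/(L·cmH2O) → 5.084 J/min.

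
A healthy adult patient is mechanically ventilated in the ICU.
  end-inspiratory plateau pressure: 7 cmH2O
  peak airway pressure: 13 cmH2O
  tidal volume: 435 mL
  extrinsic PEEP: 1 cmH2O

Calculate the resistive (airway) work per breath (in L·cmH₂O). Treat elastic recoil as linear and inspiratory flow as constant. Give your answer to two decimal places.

2.61

With constant inspiratory flow the resistive pressure is constant at PIP − Pplat = 13 − 7 = 6.0 cmH2O, so resistive work = 6.0 × 0.435 = 2.61 L·cmH2O.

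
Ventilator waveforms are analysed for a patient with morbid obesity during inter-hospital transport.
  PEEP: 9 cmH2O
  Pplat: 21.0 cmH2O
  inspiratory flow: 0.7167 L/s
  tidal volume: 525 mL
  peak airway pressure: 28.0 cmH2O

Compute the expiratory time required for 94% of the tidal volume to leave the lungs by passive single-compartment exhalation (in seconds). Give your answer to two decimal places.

1.20

R = (PIP − Pplat)/V̇ = (28.0 − 21.0) / 0.7167 = 7.0/0.7167 = 9.767 cmH2O·s/L.
C = Vt/(Pplat − PEEP) = 525.0 / (21.0 − 9) = 525.0/12.0 = 43.75 mL/cmH2O.
τ = R × C = 9.767 × 0.04375 L/cmH2O = 0.4273 s.
t = −τ·ln(1 − 0.94) = −0.4273·ln(0.06) = 1.202 s.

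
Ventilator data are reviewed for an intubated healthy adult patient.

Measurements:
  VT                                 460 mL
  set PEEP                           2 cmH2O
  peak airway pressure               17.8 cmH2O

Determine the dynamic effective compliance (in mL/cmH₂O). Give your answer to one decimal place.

Dynamic compliance = Vt / (PIP − PEEP) = 460 / (17.8 − 2) = 460 / 15.8 = 29.114 mL/cmH2O.

29.1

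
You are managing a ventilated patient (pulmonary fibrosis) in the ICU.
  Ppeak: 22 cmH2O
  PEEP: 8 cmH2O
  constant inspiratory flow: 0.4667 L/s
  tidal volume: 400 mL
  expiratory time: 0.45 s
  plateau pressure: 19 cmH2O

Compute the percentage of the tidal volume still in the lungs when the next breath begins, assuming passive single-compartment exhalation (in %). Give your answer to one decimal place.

R = (PIP − Pplat)/V̇ = (22 − 19) / 0.4667 = 3.0/0.4667 = 6.428 cmH2O·s/L.
C = Vt/(Pplat − PEEP) = 400.0 / (19 − 8) = 400.0/11.0 = 36.364 mL/cmH2O.
τ = R × C = 6.428 × 0.03636 L/cmH2O = 0.2337 s.
Fraction remaining at end-expiration = e^(−Te/τ) = e^(−0.45/0.2337) = 0.1458 → 14.58%.

14.6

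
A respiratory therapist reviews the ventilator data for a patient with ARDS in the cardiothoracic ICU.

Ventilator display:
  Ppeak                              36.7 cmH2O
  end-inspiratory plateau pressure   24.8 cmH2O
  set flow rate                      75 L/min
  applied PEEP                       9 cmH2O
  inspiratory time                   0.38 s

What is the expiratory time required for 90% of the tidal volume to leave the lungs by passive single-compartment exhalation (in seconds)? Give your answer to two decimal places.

Flow: 75 L/min ÷ 60 = 1.25 L/s.
Vt = flow × Ti = 1.25 L/s × 0.38 s × 1000 mL/L = 475.0 mL.
R = (PIP − Pplat)/V̇ = (36.7 − 24.8) / 1.25 = 11.9/1.25 = 9.52 cmH2O·s/L.
C = Vt/(Pplat − PEEP) = 475.0 / (24.8 − 9) = 475.0/15.8 = 30.063 mL/cmH2O.
τ = R × C = 9.52 × 0.03006 L/cmH2O = 0.2862 s.
t = −τ·ln(1 − 0.90) = −0.2862·ln(0.1) = 0.659 s.

0.66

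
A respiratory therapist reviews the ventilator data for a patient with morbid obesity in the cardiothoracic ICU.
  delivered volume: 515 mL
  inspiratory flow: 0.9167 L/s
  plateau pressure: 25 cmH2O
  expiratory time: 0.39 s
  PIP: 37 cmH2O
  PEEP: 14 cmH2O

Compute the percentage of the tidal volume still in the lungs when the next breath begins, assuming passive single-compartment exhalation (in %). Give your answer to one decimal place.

52.9

R = (PIP − Pplat)/V̇ = (37 − 25) / 0.9167 = 12.0/0.9167 = 13.09 cmH2O·s/L.
C = Vt/(Pplat − PEEP) = 515.0 / (25 − 14) = 515.0/11.0 = 46.818 mL/cmH2O.
τ = R × C = 13.09 × 0.04682 L/cmH2O = 0.6129 s.
Fraction remaining at end-expiration = e^(−Te/τ) = e^(−0.39/0.6129) = 0.5292 → 52.92%.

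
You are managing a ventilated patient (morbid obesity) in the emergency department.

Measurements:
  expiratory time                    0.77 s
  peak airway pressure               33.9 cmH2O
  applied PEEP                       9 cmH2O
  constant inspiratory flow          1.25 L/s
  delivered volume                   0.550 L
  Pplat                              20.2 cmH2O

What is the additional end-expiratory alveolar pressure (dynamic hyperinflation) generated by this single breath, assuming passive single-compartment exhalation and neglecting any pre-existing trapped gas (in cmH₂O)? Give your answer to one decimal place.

2.7

R = (PIP − Pplat)/V̇ = (33.9 − 20.2) / 1.25 = 13.7/1.25 = 10.96 cmH2O·s/L.
C = Vt/(Pplat − PEEP) = 550.0 / (20.2 − 9) = 550.0/11.2 = 49.107 mL/cmH2O.
τ = R × C = 10.96 × 0.04911 L/cmH2O = 0.5382 s.
Fraction remaining = e^(−Te/τ) = e^(−0.77/0.5382) = 0.2391; trapped volume = 550.0 × 0.2391 = 131.51 mL.
Additional alveolar pressure from trapping ≈ V_trapped / C = 131.51 / 49.107 = 2.678 cmH2O.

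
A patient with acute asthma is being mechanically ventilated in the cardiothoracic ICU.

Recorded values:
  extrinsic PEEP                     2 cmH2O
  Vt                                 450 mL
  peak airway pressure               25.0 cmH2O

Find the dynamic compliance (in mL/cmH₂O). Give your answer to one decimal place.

19.6

Dynamic compliance = Vt / (PIP − PEEP) = 450 / (25.0 − 2) = 450 / 23.0 = 19.565 mL/cmH2O.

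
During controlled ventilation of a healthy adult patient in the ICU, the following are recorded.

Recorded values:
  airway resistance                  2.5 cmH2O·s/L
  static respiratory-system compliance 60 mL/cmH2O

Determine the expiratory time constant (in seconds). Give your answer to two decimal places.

0.15

τ = R × C = 2.5 × 60 mL/cmH2O = 2.5 × 0.060 L/cmH2O = 0.15 s.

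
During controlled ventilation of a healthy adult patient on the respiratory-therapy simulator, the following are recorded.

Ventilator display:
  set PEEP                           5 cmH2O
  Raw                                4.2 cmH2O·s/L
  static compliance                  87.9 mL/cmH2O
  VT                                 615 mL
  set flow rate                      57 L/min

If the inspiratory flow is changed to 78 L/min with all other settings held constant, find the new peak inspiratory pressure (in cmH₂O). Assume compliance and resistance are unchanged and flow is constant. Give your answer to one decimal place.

Flow: 57 L/min ÷ 60 = 0.95 L/s.
New flow: 78 L/min ÷ 60 = 1.3 L/s.
PIP = Vt/C + R·V̇ + PEEP (constant-flow equation of motion).
Only the resistive term changes: ΔPIP = R × ΔV̇ = 4.2 × (1.3 − 0.95) = 4.2 × 0.35 = 1.47 cmH2O.
Original PIP = 615/87.9 + 4.2×0.95 + 5 = 15.987 cmH2O; new PIP = 15.987 + (1.47) = 17.457 cmH2O.

17.5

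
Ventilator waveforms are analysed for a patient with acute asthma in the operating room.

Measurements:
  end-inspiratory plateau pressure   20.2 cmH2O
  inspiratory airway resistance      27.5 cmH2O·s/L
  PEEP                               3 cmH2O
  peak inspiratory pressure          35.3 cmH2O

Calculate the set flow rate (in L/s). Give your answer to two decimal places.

flow = (PIP − Pplat) / Raw = 15.1 / 27.5 = 0.5491 L/s.

0.55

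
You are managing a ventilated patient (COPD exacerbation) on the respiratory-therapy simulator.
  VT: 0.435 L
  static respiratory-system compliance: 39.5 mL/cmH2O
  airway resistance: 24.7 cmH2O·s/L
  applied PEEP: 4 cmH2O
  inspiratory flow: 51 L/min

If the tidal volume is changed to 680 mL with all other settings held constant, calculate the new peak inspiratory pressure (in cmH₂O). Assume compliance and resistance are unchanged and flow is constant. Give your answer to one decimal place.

Flow: 51 L/min ÷ 60 = 0.85 L/s.
PIP = Vt/C + R·V̇ + PEEP (constant-flow equation of motion).
Only the elastic term changes: ΔPIP = ΔVt / C = (680 − 435) / 39.5 = 6.203 cmH2O.
Original PIP = 435/39.5 + 24.7×0.85 + 4 = 36.008 cmH2O; new PIP = 36.008 + (6.203) = 42.211 cmH2O.

42.2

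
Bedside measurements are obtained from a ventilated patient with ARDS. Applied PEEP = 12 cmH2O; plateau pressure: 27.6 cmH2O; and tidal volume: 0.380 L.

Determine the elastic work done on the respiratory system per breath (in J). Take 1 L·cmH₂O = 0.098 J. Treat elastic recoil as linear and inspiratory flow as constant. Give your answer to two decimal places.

Elastic work ≈ ½ × (Pplat − PEEP) × Vt = 0.5 × (27.6 − 12) × 0.380 L = 0.5 × 15.6 × 0.380 = 2.964 L·cmH2O.
× 0.098 J/(L·cmH2O) → 0.2905 J.

0.29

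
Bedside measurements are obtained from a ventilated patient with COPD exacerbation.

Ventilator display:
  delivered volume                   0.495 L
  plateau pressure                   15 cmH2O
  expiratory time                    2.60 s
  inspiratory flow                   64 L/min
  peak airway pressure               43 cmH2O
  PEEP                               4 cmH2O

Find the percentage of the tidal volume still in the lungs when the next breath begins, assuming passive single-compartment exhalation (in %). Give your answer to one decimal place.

11.1

Flow: 64 L/min ÷ 60 = 1.0667 L/s.
R = (PIP − Pplat)/V̇ = (43 − 15) / 1.0667 = 28.0/1.0667 = 26.249 cmH2O·s/L.
C = Vt/(Pplat − PEEP) = 495.0 / (15 − 4) = 495.0/11.0 = 45.0 mL/cmH2O.
τ = R × C = 26.249 × 0.045 L/cmH2O = 1.181 s.
Fraction remaining at end-expiration = e^(−Te/τ) = e^(−2.60/1.181) = 0.1106 → 11.06%.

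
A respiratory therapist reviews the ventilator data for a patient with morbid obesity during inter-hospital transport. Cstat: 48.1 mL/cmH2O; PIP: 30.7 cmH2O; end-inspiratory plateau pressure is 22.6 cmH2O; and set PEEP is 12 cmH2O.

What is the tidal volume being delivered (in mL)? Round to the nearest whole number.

510

Vt = Cstat × (Pplat − PEEP) = 48.1 × (22.6 − 12) = 48.1 × 10.6 = 509.86 mL.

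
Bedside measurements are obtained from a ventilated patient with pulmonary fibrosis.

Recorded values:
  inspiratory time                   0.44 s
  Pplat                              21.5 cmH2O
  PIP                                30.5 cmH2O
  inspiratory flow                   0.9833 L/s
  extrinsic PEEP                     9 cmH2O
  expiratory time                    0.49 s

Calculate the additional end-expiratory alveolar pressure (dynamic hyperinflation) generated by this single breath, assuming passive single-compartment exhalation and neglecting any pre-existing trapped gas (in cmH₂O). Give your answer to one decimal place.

2.7

Vt = flow × Ti = 0.9833 L/s × 0.44 s × 1000 mL/L = 432.65 mL.
R = (PIP − Pplat)/V̇ = (30.5 − 21.5) / 0.9833 = 9.0/0.9833 = 9.153 cmH2O·s/L.
C = Vt/(Pplat − PEEP) = 432.65 / (21.5 − 9) = 432.65/12.5 = 34.612 mL/cmH2O.
τ = R × C = 9.153 × 0.03461 L/cmH2O = 0.3168 s.
Fraction remaining = e^(−Te/τ) = e^(−0.49/0.3168) = 0.2129; trapped volume = 432.65 × 0.2129 = 92.111 mL.
Additional alveolar pressure from trapping ≈ V_trapped / C = 92.111 / 34.612 = 2.661 cmH2O.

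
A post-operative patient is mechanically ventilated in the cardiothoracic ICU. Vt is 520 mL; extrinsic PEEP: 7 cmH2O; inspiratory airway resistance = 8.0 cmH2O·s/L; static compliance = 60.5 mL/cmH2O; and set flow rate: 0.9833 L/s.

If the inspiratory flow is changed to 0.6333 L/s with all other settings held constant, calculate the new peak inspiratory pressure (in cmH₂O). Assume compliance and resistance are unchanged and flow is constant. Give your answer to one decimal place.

20.7

PIP = Vt/C + R·V̇ + PEEP (constant-flow equation of motion).
Only the resistive term changes: ΔPIP = R × ΔV̇ = 8.0 × (0.6333 − 0.9833) = 8.0 × -0.35 = -2.8 cmH2O.
Original PIP = 520/60.5 + 8.0×0.9833 + 7 = 23.461 cmH2O; new PIP = 23.461 + (-2.8) = 20.661 cmH2O.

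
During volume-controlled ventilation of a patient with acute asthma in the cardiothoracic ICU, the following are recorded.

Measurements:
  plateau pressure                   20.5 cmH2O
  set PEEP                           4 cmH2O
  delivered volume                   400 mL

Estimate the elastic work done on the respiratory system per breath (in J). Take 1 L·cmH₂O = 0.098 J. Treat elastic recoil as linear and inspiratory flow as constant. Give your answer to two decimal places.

Elastic work ≈ ½ × (Pplat − PEEP) × Vt = 0.5 × (20.5 − 4) × 0.400 L = 0.5 × 16.5 × 0.400 = 3.3 L·cmH2O.
× 0.098 J/(L·cmH2O) → 0.3234 J.

0.32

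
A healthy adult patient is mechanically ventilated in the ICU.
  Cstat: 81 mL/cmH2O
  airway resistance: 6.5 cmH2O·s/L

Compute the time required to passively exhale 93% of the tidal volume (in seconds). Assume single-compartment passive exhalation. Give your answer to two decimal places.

1.40

τ = R × C = 6.5 × 81 mL/cmH2O = 6.5 × 0.081 L/cmH2O = 0.5265 s.
Exhaled fraction f = 1 − e^(−t/τ) → t = −τ·ln(1 − f) = −0.5265·ln(0.07) = 1.4 s.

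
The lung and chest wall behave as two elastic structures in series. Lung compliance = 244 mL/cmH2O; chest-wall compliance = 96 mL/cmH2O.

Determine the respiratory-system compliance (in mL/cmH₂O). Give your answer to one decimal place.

68.9

Lung and chest wall are elastances in series: 1/Crs = 1/CL + 1/Ccw.
1/Crs = 1/244 + 1/96 = 0.01452.
Crs = 68.871 mL/cmH2O.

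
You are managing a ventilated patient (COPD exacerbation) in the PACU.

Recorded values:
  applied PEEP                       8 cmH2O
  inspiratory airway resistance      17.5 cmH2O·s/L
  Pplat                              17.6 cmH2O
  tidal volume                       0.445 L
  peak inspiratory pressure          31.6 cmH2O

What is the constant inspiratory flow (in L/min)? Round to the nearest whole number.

48

flow = (PIP − Pplat) / Raw = (31.6 − 17.6) / 17.5 = 0.8 L/s × 60 = 48.0 L/min.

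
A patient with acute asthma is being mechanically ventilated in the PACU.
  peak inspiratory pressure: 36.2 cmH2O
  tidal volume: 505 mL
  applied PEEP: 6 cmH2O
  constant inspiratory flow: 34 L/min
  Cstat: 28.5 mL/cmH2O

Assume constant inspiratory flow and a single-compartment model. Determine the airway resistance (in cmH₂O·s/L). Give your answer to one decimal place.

Flow: 34 L/min ÷ 60 = 0.5667 L/s.
Equation of motion (constant flow): PIP = Vt/C + R·V̇ + PEEP.
R·V̇ = PIP − Vt/C − PEEP = 36.2 − 505/28.5 − 6 = 36.2 − 17.719 − 6 = 12.481 cmH2O.
R = 12.481 / 0.5667 = 22.024 cmH2O·s/L.

22.0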